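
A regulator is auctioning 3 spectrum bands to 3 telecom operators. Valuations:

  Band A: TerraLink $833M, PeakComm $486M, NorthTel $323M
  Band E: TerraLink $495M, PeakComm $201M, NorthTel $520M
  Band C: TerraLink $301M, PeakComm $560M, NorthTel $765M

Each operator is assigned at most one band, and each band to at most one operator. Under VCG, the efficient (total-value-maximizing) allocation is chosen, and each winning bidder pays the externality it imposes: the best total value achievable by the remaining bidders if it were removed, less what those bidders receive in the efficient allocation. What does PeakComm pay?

PeakComm pays $245M.

Efficient allocation: TerraLink→Band A ($833M), PeakComm→Band C ($560M), NorthTel→Band E ($520M); total welfare W = $1913M.
PeakComm receives Band C at value $560M, so the others get W − 560 = $1353M.
Without PeakComm: best allocation of the remaining 2 bidders over all 3 bands is TerraLink→Band A ($833M), NorthTel→Band C ($765M), total $1598M.
VCG payment = (others' best without PeakComm) − (others' welfare with PeakComm) = 1598 − 1353 = $245M.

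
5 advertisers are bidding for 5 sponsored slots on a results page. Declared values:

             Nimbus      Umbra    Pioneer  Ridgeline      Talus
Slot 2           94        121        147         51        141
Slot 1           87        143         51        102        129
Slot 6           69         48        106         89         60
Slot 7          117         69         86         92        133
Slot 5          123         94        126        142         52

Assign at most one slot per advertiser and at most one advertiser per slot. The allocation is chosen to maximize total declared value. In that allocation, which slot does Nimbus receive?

Optimal: Nimbus→Slot 7 ($117), Umbra→Slot 1 ($143), Pioneer→Slot 6 ($106), Ridgeline→Slot 5 ($142), Talus→Slot 2 ($141) — total 117+143+106+142+141 = $649.
Row-greedy (each advertiser in turn takes its best remaining slot) gives $565, worse by 84.
Swapping Ridgeline↔Nimbus (Ridgeline→Slot 7 $92, Nimbus→Slot 5 $123) loses 44.
Nimbus's own top slot is Slot 5 ($123), but forcing Nimbus→Slot 5 and reassigning the rest optimally gives only $635 — worse by 14.

Nimbus receives Slot 7.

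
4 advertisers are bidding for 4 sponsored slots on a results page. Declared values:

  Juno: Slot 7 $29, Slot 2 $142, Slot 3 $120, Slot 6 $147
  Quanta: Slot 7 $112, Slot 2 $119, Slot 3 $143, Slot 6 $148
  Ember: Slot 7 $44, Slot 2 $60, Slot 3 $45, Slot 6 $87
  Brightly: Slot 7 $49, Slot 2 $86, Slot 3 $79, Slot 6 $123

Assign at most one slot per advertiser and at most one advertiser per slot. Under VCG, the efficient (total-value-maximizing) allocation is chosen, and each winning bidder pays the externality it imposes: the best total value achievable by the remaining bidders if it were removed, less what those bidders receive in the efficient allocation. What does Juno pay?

Efficient allocation: Juno→Slot 2 ($142), Quanta→Slot 3 ($143), Ember→Slot 7 ($44), Brightly→Slot 6 ($123); total welfare W = $452.
Juno receives Slot 2 at value $142, so the others get W − 142 = $310.
Without Juno: best allocation of the remaining 3 bidders over all 4 slots is Quanta→Slot 3 ($143), Ember→Slot 2 ($60), Brightly→Slot 6 ($123), total $326.
VCG payment = (others' best without Juno) − (others' welfare with Juno) = 326 − 310 = $16.

Juno pays $16.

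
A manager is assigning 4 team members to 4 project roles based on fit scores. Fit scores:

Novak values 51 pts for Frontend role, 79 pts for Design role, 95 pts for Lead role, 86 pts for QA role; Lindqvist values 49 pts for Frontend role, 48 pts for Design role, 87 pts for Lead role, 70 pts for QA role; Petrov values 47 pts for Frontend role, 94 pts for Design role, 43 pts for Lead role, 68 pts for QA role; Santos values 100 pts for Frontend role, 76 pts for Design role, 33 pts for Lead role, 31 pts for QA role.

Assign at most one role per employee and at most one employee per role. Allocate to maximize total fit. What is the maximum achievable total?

Maximum total: 367 pts

Optimal: Novak→QA role (86 pts), Lindqvist→Lead role (87 pts), Petrov→Design role (94 pts), Santos→Frontend role (100 pts) — total 86+87+94+100 = 367 pts.
Row-greedy (each employee in turn takes its best remaining role) gives 359 pts, worse by 8.
Next-best assignment: Novak→Lead role, Lindqvist→QA role, Petrov→Design role, Santos→Frontend role = 359 pts.
Swapping Lindqvist↔Petrov (Lindqvist→Design role 48 pts, Petrov→Lead role 43 pts) loses 90.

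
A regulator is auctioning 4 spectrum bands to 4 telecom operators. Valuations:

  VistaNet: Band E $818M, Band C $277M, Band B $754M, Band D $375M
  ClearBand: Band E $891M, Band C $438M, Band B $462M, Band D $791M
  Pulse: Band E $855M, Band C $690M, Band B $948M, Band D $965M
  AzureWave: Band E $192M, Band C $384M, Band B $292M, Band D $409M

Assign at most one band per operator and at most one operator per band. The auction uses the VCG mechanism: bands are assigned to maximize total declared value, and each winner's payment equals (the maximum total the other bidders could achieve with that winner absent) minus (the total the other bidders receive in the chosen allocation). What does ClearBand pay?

Efficient allocation: VistaNet→Band B ($754M), ClearBand→Band E ($891M), Pulse→Band D ($965M), AzureWave→Band C ($384M); total welfare W = $2994M.
ClearBand receives Band E at value $891M, so the others get W − 891 = $2103M.
Without ClearBand: best allocation of the remaining 3 bidders over all 4 bands is VistaNet→Band E ($818M), Pulse→Band B ($948M), AzureWave→Band D ($409M), total $2175M.
VCG payment = (others' best without ClearBand) − (others' welfare with ClearBand) = 2175 − 2103 = $72M.

ClearBand pays $72M.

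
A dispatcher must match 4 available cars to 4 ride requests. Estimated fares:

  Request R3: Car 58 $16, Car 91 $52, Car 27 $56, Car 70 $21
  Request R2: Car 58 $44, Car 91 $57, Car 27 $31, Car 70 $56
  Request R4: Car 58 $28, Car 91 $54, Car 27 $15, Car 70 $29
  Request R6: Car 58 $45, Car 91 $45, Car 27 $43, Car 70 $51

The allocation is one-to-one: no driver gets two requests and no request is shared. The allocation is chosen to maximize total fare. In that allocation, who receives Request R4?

Car 91 receives Request R4.

This is a one-to-one assignment (maximum-weight bipartite matching).
Optimal: Car 58→Request R6 ($45), Car 91→Request R4 ($54), Car 27→Request R3 ($56), Car 70→Request R2 ($56) — total 45+54+56+56 = $211.
Max-entry greedy (repeatedly take the single best remaining cell) gives $192, worse by 19.
Next-best assignment: Car 58→Request R2, Car 91→Request R4, Car 27→Request R3, Car 70→Request R6 = $205.
Every other assignment is strictly worse.
Car 91's own top request is Request R2 ($57), but forcing Car 91→Request R2 and reassigning the rest optimally gives only $192 — worse by 19.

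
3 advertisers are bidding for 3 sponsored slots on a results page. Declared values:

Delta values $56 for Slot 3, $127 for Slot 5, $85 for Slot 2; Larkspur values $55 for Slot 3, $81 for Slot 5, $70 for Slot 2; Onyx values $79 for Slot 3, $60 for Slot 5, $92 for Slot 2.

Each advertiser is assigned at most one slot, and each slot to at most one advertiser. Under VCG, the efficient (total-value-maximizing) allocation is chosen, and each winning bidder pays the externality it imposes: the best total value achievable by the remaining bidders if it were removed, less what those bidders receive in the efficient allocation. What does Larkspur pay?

Larkspur pays $13.

Efficient allocation: Delta→Slot 5 ($127), Larkspur→Slot 2 ($70), Onyx→Slot 3 ($79); total welfare W = $276.
Larkspur receives Slot 2 at value $70, so the others get W − 70 = $206.
Without Larkspur: best allocation of the remaining 2 bidders over all 3 slots is Delta→Slot 5 ($127), Onyx→Slot 2 ($92), total $219.
VCG payment = (others' best without Larkspur) − (others' welfare with Larkspur) = 219 − 206 = $13.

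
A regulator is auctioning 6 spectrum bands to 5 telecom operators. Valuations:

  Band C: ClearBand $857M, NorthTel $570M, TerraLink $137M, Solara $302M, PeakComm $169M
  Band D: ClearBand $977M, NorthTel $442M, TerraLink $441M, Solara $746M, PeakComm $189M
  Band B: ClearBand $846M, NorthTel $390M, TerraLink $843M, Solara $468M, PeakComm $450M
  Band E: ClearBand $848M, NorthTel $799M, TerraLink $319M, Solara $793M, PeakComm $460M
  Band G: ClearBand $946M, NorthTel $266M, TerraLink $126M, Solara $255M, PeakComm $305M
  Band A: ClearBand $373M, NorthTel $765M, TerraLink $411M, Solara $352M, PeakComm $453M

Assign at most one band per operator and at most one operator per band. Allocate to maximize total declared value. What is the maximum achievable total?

Maximum total: $3787M

Treat this as an assignment problem: match each operator to one band.
Optimal: ClearBand→Band G ($946M), NorthTel→Band E ($799M), TerraLink→Band B ($843M), Solara→Band D ($746M), PeakComm→Band A ($453M) — total 946+799+843+746+453 = $3787M.
Column-greedy (each band in turn goes to its best remaining operator) gives $3550M, worse by 237.
Next-best assignment: ClearBand→Band G, NorthTel→Band A, TerraLink→Band B, Solara→Band D, PeakComm→Band E = $3760M.
No other one-to-one assignment exceeds $3787M.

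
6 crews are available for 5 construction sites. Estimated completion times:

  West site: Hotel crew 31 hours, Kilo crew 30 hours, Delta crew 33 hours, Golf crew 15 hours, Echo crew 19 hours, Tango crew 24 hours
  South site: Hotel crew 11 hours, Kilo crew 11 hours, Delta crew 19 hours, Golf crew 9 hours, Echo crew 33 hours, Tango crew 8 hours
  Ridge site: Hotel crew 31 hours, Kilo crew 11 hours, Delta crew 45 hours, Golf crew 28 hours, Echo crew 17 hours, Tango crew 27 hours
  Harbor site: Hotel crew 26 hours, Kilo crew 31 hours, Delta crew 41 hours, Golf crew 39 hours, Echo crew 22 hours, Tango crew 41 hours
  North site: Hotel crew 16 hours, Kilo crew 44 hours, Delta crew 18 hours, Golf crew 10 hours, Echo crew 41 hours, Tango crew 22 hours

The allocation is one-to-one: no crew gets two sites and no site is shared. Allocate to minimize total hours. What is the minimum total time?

Minimum total: 72 hours

This is the linear assignment problem.
Optimal: Golf crew→West site (15 hours), Tango crew→South site (8 hours), Kilo crew→Ridge site (11 hours), Echo crew→Harbor site (22 hours), Hotel crew→North site (16 hours) — total 15+8+11+22+16 = 72 hours.
Min-entry greedy (repeatedly take the single cheapest remaining cell) gives 74 hours, worse by 2.
Swapping Hotel crew↔Golf crew (Hotel crew→West site 31 hours, Golf crew→North site 10 hours) adds 10.
Every other assignment is strictly worse.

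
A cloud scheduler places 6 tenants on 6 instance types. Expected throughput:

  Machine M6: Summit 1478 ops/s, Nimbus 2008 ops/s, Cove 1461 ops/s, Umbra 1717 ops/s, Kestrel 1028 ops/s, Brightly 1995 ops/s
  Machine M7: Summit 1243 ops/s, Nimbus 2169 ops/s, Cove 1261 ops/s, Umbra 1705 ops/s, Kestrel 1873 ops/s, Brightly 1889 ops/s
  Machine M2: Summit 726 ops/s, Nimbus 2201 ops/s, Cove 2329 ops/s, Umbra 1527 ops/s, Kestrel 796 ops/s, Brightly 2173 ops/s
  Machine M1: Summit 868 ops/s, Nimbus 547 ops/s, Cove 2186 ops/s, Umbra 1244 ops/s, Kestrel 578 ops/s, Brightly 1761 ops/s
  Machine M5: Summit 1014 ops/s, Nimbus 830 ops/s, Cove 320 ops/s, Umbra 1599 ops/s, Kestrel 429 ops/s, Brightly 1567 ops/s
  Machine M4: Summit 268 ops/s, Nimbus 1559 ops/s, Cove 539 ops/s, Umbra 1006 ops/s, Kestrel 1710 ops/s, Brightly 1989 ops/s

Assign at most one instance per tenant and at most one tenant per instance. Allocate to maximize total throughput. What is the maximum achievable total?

Optimal: Summit→Machine M6 (1478 ops/s), Nimbus→Machine M2 (2201 ops/s), Cove→Machine M1 (2186 ops/s), Umbra→Machine M5 (1599 ops/s), Kestrel→Machine M7 (1873 ops/s), Brightly→Machine M4 (1989 ops/s) — total 1478+2201+2186+1599+1873+1989 = 11326 ops/s.
Max-entry greedy (repeatedly take the single best remaining cell) gives 10670 ops/s, worse by 656.
Next-best assignment: Summit→Machine M6, Nimbus→Machine M7, Cove→Machine M1, Umbra→Machine M5, Kestrel→Machine M4, Brightly→Machine M2 = 11315 ops/s.
Checked against all permutations: 11326 ops/s is optimal.

Max total: 11326 ops/s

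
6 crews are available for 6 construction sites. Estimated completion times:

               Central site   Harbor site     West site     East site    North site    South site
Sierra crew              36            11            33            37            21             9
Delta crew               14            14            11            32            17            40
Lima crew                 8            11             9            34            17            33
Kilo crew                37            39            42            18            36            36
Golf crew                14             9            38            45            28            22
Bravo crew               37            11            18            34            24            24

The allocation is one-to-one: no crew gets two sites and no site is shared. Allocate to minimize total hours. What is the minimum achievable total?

This is the linear assignment problem.
Optimal: Sierra crew→South site (9 hours), Delta crew→North site (17 hours), Lima crew→West site (9 hours), Kilo crew→East site (18 hours), Golf crew→Central site (14 hours), Bravo crew→Harbor site (11 hours) — total 9+17+9+18+14+11 = 78 hours.
Column-greedy (each site in turn goes to its cheapest remaining crew) gives 91 hours, worse by 13.
Every other assignment is strictly worse.

Min total: 78 hours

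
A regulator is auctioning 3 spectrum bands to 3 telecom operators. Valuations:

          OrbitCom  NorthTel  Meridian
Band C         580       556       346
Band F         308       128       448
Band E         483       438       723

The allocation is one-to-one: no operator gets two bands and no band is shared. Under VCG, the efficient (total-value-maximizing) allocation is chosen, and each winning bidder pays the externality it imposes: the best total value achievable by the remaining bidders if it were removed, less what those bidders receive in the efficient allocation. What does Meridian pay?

Meridian pays $175M.

Efficient allocation: OrbitCom→Band F ($308M), NorthTel→Band C ($556M), Meridian→Band E ($723M); total welfare W = $1587M.
Meridian receives Band E at value $723M, so the others get W − 723 = $864M.
Without Meridian: best allocation of the remaining 2 bidders over all 3 bands is OrbitCom→Band E ($483M), NorthTel→Band C ($556M), total $1039M.
VCG payment = (others' best without Meridian) − (others' welfare with Meridian) = 1039 − 864 = $175M.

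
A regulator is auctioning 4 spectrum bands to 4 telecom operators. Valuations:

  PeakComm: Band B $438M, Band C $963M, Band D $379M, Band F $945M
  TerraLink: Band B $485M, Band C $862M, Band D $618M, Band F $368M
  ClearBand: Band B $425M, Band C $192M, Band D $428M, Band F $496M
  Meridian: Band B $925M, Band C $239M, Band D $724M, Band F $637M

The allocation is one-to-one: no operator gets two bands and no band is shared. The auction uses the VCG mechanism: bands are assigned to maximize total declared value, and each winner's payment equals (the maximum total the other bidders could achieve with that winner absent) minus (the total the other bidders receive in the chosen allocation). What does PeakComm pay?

PeakComm pays $68M.

Efficient allocation: PeakComm→Band F ($945M), TerraLink→Band C ($862M), ClearBand→Band D ($428M), Meridian→Band B ($925M); total welfare W = $3160M.
PeakComm receives Band F at value $945M, so the others get W − 945 = $2215M.
Without PeakComm: best allocation of the remaining 3 bidders over all 4 bands is TerraLink→Band C ($862M), ClearBand→Band F ($496M), Meridian→Band B ($925M), total $2283M.
VCG payment = (others' best without PeakComm) − (others' welfare with PeakComm) = 2283 − 2215 = $68M.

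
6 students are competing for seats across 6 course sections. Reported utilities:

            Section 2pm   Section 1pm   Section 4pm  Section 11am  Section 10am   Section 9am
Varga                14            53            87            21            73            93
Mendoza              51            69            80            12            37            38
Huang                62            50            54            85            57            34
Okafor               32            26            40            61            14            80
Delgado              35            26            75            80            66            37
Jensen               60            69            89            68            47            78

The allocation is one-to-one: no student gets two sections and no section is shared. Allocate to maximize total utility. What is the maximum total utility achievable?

Maximum total: 453 points

Optimal: Varga→Section 10am (73 points), Mendoza→Section 1pm (69 points), Huang→Section 2pm (62 points), Okafor→Section 9am (80 points), Delgado→Section 11am (80 points), Jensen→Section 4pm (89 points) — total 73+69+62+80+80+89 = 453 points.
Max-entry greedy (repeatedly take the single best remaining cell) gives 434 points, worse by 19.
Next-best assignment: Varga→Section 4pm, Mendoza→Section 1pm, Huang→Section 11am, Okafor→Section 9am, Delgado→Section 10am, Jensen→Section 2pm = 447 points.
Swapping Varga↔Delgado (Varga→Section 11am 21 points, Delgado→Section 10am 66 points) loses 66.
Checked against all permutations: 453 points is optimal.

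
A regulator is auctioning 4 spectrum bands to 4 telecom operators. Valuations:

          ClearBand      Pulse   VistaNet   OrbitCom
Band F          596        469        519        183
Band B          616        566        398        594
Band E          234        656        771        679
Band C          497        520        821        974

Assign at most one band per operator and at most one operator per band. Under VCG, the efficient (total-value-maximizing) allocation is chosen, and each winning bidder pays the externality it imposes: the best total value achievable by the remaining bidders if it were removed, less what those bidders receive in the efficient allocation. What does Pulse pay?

Efficient allocation: ClearBand→Band F ($596M), Pulse→Band B ($566M), VistaNet→Band E ($771M), OrbitCom→Band C ($974M); total welfare W = $2907M.
Pulse receives Band B at value $566M, so the others get W − 566 = $2341M.
Without Pulse: best allocation of the remaining 3 bidders over all 4 bands is ClearBand→Band B ($616M), VistaNet→Band E ($771M), OrbitCom→Band C ($974M), total $2361M.
VCG payment = (others' best without Pulse) − (others' welfare with Pulse) = 2361 − 2341 = $20M.

Pulse pays $20M.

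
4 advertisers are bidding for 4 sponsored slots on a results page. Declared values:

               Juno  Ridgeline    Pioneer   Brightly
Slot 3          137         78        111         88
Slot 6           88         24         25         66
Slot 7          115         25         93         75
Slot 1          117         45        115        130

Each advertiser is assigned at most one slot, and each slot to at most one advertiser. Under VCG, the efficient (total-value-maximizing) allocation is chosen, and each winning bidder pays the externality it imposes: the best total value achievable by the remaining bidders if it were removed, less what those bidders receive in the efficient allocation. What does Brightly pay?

Brightly pays $49.

Efficient allocation: Juno→Slot 6 ($88), Ridgeline→Slot 3 ($78), Pioneer→Slot 7 ($93), Brightly→Slot 1 ($130); total welfare W = $389.
Brightly receives Slot 1 at value $130, so the others get W − 130 = $259.
Without Brightly: best allocation of the remaining 3 bidders over all 4 slots is Juno→Slot 7 ($115), Ridgeline→Slot 3 ($78), Pioneer→Slot 1 ($115), total $308.
VCG payment = (others' best without Brightly) − (others' welfare with Brightly) = 308 − 259 = $49.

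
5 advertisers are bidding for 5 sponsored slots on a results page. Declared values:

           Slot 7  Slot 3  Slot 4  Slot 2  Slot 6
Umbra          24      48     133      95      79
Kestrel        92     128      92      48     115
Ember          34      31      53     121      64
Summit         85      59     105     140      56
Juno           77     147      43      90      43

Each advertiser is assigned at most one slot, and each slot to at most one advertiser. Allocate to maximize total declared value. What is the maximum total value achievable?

This is a one-to-one assignment (maximum-weight bipartite matching).
Optimal: Umbra→Slot 4 ($133), Kestrel→Slot 6 ($115), Ember→Slot 2 ($121), Summit→Slot 7 ($85), Juno→Slot 3 ($147) — total 133+115+121+85+147 = $601.
Row-greedy (each advertiser in turn takes its best remaining slot) gives $510, worse by 91.
Swapping Umbra↔Kestrel (Umbra→Slot 6 $79, Kestrel→Slot 4 $92) loses 77.

Max total: $601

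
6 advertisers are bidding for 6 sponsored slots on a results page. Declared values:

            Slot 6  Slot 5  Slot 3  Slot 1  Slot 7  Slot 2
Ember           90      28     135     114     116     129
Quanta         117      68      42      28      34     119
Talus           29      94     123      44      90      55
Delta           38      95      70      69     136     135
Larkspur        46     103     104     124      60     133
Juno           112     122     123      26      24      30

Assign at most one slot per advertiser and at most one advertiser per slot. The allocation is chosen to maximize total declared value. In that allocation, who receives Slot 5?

Juno receives Slot 5.

Optimal: Ember→Slot 2 ($129), Quanta→Slot 6 ($117), Talus→Slot 3 ($123), Delta→Slot 7 ($136), Larkspur→Slot 1 ($124), Juno→Slot 5 ($122) — total 129+117+123+136+124+122 = $751.
Swapping Delta↔Talus (Delta→Slot 3 $70, Talus→Slot 7 $90) loses 99.
Juno's own top slot is Slot 3 ($123), but forcing Juno→Slot 3 and reassigning the rest optimally gives only $723 — worse by 28.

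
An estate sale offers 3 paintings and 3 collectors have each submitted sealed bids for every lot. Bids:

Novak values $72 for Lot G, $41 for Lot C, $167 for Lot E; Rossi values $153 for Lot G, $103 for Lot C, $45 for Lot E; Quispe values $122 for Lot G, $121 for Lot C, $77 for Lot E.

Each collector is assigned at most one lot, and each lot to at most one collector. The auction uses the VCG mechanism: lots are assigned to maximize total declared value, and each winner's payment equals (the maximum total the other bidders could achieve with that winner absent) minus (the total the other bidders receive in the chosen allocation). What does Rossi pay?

Rossi pays $1.

Efficient allocation: Novak→Lot E ($167), Rossi→Lot G ($153), Quispe→Lot C ($121); total welfare W = $441.
Rossi receives Lot G at value $153, so the others get W − 153 = $288.
Without Rossi: best allocation of the remaining 2 bidders over all 3 lots is Novak→Lot E ($167), Quispe→Lot G ($122), total $289.
VCG payment = (others' best without Rossi) − (others' welfare with Rossi) = 289 − 288 = $1.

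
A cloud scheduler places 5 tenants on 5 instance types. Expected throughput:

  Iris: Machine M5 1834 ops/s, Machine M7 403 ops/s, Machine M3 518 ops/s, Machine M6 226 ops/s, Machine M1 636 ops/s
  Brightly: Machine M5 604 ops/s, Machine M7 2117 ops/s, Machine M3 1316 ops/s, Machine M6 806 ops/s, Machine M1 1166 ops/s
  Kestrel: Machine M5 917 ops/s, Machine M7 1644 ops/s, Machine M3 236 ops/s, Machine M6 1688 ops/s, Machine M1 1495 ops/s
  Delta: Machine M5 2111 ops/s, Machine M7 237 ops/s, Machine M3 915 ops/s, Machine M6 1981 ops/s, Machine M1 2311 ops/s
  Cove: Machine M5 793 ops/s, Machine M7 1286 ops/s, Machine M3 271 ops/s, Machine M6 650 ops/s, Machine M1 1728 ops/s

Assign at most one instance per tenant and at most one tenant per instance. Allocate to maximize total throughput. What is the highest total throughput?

Maximum total: 8503 ops/s

Optimal: Iris→Machine M5 (1834 ops/s), Brightly→Machine M3 (1316 ops/s), Kestrel→Machine M7 (1644 ops/s), Delta→Machine M6 (1981 ops/s), Cove→Machine M1 (1728 ops/s) — total 1834+1316+1644+1981+1728 = 8503 ops/s.
Max-entry greedy (repeatedly take the single best remaining cell) gives 8221 ops/s, worse by 282.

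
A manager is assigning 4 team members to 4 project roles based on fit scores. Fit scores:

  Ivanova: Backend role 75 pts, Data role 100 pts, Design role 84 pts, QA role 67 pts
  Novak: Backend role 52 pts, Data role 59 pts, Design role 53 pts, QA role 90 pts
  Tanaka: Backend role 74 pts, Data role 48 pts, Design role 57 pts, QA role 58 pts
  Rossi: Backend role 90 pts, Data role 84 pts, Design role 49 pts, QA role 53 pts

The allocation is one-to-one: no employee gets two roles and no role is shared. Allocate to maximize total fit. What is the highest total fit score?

Optimal: Ivanova→Data role (100 pts), Novak→QA role (90 pts), Tanaka→Design role (57 pts), Rossi→Backend role (90 pts) — total 100+90+57+90 = 337 pts.

Max total: 337 pts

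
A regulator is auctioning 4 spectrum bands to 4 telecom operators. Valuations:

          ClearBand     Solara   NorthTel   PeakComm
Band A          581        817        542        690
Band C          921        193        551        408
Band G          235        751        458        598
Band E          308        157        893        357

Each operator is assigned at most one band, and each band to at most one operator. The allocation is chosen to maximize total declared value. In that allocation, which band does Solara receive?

Solara receives Band G.

Optimal: ClearBand→Band C ($921M), Solara→Band G ($751M), NorthTel→Band E ($893M), PeakComm→Band A ($690M) — total 921+751+893+690 = $3255M.
Next-best assignment: ClearBand→Band C, Solara→Band A, NorthTel→Band E, PeakComm→Band G = $3229M.
Solara's own top band is Band A ($817M), but forcing Solara→Band A and reassigning the rest optimally gives only $3229M — worse by 26.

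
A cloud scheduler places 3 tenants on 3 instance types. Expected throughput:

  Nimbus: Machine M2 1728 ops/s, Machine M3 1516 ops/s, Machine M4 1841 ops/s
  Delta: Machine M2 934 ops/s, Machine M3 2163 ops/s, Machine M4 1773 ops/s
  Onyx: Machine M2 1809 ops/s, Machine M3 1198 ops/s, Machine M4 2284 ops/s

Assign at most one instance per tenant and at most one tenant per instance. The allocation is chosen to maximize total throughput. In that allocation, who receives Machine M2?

Nimbus receives Machine M2.

This is the linear assignment problem.
Optimal: Nimbus→Machine M2 (1728 ops/s), Delta→Machine M3 (2163 ops/s), Onyx→Machine M4 (2284 ops/s) — total 1728+2163+2284 = 6175 ops/s.
Column-greedy (each instance in turn goes to its best remaining tenant) gives 5813 ops/s, worse by 362.
Nimbus's own top instance is Machine M4 (1841 ops/s), but forcing Nimbus→Machine M4 and reassigning the rest optimally gives only 5813 ops/s — worse by 362.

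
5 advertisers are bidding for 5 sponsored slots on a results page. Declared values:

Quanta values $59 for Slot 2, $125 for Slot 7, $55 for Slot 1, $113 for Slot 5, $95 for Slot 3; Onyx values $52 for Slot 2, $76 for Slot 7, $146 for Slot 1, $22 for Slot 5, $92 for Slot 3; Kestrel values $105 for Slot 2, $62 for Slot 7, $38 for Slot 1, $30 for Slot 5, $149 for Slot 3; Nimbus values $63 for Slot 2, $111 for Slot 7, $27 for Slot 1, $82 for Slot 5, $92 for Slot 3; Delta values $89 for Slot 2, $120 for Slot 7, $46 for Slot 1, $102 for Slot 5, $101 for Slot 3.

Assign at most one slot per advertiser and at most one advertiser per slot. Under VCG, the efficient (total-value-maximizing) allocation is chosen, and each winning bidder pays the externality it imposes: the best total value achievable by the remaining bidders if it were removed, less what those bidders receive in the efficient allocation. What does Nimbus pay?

Efficient allocation: Quanta→Slot 5 ($113), Onyx→Slot 1 ($146), Kestrel→Slot 3 ($149), Nimbus→Slot 7 ($111), Delta→Slot 2 ($89); total welfare W = $608.
Nimbus receives Slot 7 at value $111, so the others get W − 111 = $497.
Without Nimbus: best allocation of the remaining 4 bidders over all 5 slots is Quanta→Slot 5 ($113), Onyx→Slot 1 ($146), Kestrel→Slot 3 ($149), Delta→Slot 7 ($120), total $528.
VCG payment = (others' best without Nimbus) − (others' welfare with Nimbus) = 528 − 497 = $31.

Nimbus pays $31.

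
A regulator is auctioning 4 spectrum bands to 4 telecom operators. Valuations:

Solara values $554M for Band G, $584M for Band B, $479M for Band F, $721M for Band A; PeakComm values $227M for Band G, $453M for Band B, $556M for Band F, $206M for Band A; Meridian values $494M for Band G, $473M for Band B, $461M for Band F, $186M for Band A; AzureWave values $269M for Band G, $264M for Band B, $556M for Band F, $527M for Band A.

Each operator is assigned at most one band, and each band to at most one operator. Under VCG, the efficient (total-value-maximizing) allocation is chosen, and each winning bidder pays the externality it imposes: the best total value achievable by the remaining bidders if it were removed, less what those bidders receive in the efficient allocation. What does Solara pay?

Efficient allocation: Solara→Band A ($721M), PeakComm→Band B ($453M), Meridian→Band G ($494M), AzureWave→Band F ($556M); total welfare W = $2224M.
Solara receives Band A at value $721M, so the others get W − 721 = $1503M.
Without Solara: best allocation of the remaining 3 bidders over all 4 bands is PeakComm→Band F ($556M), Meridian→Band G ($494M), AzureWave→Band A ($527M), total $1577M.
VCG payment = (others' best without Solara) − (others' welfare with Solara) = 1577 − 1503 = $74M.

Solara pays $74M.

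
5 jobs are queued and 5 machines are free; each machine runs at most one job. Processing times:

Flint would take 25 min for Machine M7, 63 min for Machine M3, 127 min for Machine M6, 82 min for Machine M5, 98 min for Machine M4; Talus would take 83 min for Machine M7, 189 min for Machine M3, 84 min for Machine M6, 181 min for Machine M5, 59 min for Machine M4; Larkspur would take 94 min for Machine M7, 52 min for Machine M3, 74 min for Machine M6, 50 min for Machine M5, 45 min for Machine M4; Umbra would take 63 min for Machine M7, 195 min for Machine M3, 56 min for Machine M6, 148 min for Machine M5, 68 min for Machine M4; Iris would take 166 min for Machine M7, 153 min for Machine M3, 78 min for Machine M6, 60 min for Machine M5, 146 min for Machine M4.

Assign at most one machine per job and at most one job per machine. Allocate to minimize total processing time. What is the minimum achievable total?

This is a one-to-one assignment (minimum-cost bipartite matching).
Optimal: Flint→Machine M7 (25 min), Talus→Machine M4 (59 min), Larkspur→Machine M3 (52 min), Umbra→Machine M6 (56 min), Iris→Machine M5 (60 min) — total 25+59+52+56+60 = 252 min.
Row-greedy (each job in turn takes its cheapest remaining machine) gives 343 min, worse by 91.
Next-best assignment: Flint→Machine M7, Talus→Machine M6, Larkspur→Machine M3, Umbra→Machine M4, Iris→Machine M5 = 289 min.

Minimum total: 252 min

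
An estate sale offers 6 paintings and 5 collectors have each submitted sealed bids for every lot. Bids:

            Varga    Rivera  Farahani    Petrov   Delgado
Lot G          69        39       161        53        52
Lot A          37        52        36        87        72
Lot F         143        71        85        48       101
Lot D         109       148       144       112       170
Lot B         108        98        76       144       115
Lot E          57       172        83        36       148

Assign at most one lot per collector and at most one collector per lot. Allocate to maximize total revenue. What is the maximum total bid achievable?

Optimal: Varga→Lot F ($143), Rivera→Lot E ($172), Farahani→Lot G ($161), Petrov→Lot B ($144), Delgado→Lot D ($170) — total 143+172+161+144+170 = $790.
Column-greedy (each lot in turn goes to its best remaining collector) gives $659, worse by 131.
No other one-to-one assignment exceeds $790.

Maximum total: $790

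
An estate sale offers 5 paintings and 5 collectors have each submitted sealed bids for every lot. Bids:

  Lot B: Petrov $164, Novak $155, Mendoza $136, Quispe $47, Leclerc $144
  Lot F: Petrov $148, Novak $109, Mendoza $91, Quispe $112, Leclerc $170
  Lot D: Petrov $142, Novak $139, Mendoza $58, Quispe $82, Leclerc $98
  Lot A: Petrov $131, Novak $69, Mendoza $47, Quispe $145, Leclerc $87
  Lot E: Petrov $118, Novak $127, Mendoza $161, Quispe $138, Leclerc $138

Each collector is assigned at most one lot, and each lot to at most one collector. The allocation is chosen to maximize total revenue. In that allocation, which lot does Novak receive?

Novak receives Lot D.

Optimal: Petrov→Lot B ($164), Novak→Lot D ($139), Mendoza→Lot E ($161), Quispe→Lot A ($145), Leclerc→Lot F ($170) — total 164+139+161+145+170 = $779.
Swapping Mendoza↔Leclerc (Mendoza→Lot F $91, Leclerc→Lot E $138) loses 102.
Novak's own top lot is Lot B ($155), but forcing Novak→Lot B and reassigning the rest optimally gives only $773 — worse by 6.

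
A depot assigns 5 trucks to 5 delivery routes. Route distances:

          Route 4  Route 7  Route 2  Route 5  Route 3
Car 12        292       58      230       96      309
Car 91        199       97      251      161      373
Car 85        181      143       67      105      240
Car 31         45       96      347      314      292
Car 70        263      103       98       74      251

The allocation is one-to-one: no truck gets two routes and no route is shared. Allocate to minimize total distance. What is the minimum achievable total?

Optimal: Car 12→Route 5 (96 km), Car 91→Route 7 (97 km), Car 85→Route 2 (67 km), Car 31→Route 4 (45 km), Car 70→Route 3 (251 km) — total 96+97+67+45+251 = 556 km.
Column-greedy (each route in turn goes to its cheapest remaining truck) gives 617 km, worse by 61.
Swapping Car 91↔Car 31 (Car 91→Route 4 199 km, Car 31→Route 7 96 km) adds 153.

Minimum total: 556 km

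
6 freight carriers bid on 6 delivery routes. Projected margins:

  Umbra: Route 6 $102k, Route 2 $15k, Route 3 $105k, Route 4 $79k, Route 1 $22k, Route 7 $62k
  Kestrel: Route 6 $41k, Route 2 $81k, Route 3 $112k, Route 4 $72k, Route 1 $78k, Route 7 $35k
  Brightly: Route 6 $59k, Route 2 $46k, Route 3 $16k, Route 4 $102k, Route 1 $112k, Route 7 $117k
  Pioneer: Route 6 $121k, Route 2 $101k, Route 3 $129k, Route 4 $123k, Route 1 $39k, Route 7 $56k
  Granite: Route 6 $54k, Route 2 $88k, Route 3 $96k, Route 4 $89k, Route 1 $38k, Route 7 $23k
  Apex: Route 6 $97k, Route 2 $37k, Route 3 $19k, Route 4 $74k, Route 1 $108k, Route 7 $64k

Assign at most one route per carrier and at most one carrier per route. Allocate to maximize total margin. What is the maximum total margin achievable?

Optimal: Umbra→Route 6 ($102k), Kestrel→Route 3 ($112k), Brightly→Route 7 ($117k), Pioneer→Route 4 ($123k), Granite→Route 2 ($88k), Apex→Route 1 ($108k) — total 102+112+117+123+88+108 = $650k.
Swapping Granite↔Kestrel (Granite→Route 3 $96k, Kestrel→Route 2 $81k) loses 23.
Every other assignment is strictly worse.

Maximum total: $650k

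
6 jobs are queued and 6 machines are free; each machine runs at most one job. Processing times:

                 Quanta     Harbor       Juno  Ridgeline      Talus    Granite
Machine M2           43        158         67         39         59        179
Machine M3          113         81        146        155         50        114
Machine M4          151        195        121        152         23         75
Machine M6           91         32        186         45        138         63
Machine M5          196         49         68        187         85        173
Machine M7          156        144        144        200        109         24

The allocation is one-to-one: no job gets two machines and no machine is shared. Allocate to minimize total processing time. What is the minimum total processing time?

Optimal: Quanta→Machine M2 (43 min), Harbor→Machine M3 (81 min), Juno→Machine M5 (68 min), Ridgeline→Machine M6 (45 min), Talus→Machine M4 (23 min), Granite→Machine M7 (24 min) — total 43+81+68+45+23+24 = 284 min.
Column-greedy (each machine in turn goes to its cheapest remaining job) gives 420 min, worse by 136.
Next-best assignment: Quanta→Machine M3, Harbor→Machine M6, Juno→Machine M5, Ridgeline→Machine M2, Talus→Machine M4, Granite→Machine M7 = 299 min.
No other one-to-one assignment undercuts 284 min.

Min total: 284 min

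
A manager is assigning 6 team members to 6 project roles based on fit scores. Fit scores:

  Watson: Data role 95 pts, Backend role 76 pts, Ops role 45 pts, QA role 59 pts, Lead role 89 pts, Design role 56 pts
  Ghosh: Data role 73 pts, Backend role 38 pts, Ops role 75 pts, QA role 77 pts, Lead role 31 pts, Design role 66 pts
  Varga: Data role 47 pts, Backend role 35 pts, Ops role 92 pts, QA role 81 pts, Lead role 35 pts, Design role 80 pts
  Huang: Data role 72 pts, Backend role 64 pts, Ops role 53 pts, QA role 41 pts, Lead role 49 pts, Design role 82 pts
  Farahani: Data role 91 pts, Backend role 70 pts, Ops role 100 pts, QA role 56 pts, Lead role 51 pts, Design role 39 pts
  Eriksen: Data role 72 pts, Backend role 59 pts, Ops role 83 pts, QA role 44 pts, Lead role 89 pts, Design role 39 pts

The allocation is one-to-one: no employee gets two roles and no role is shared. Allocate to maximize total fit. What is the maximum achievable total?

Optimal: Watson→Backend role (76 pts), Ghosh→QA role (77 pts), Varga→Ops role (92 pts), Huang→Design role (82 pts), Farahani→Data role (91 pts), Eriksen→Lead role (89 pts) — total 76+77+92+82+91+89 = 507 pts.
Next-best assignment: Watson→Data role, Ghosh→QA role, Varga→Ops role, Huang→Design role, Farahani→Backend role, Eriksen→Lead role = 505 pts.
Swapping Huang↔Ghosh (Huang→QA role 41 pts, Ghosh→Design role 66 pts) loses 52.

Max total: 507 pts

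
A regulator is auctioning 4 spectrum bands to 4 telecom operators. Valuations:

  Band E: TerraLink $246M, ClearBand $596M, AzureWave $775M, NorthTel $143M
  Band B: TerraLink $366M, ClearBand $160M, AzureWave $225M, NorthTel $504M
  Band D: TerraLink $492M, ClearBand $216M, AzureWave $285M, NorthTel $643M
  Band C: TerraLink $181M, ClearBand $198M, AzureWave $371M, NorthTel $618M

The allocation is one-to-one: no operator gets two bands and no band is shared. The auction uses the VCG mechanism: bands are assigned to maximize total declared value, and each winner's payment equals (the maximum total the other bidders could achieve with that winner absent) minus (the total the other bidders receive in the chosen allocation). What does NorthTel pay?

NorthTel pays $38M.

Efficient allocation: TerraLink→Band D ($492M), ClearBand→Band B ($160M), AzureWave→Band E ($775M), NorthTel→Band C ($618M); total welfare W = $2045M.
NorthTel receives Band C at value $618M, so the others get W − 618 = $1427M.
Without NorthTel: best allocation of the remaining 3 bidders over all 4 bands is TerraLink→Band D ($492M), ClearBand→Band C ($198M), AzureWave→Band E ($775M), total $1465M.
VCG payment = (others' best without NorthTel) − (others' welfare with NorthTel) = 1465 − 1427 = $38M.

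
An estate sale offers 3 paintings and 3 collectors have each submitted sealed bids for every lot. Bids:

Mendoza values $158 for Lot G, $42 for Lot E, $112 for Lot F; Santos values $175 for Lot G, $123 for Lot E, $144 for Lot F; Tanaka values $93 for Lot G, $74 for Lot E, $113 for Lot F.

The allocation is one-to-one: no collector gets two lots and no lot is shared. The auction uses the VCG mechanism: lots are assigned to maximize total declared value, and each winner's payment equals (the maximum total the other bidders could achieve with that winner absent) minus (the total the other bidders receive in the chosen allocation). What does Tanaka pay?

Tanaka pays $21.

Efficient allocation: Mendoza→Lot G ($158), Santos→Lot E ($123), Tanaka→Lot F ($113); total welfare W = $394.
Tanaka receives Lot F at value $113, so the others get W − 113 = $281.
Without Tanaka: best allocation of the remaining 2 bidders over all 3 lots is Mendoza→Lot G ($158), Santos→Lot F ($144), total $302.
VCG payment = (others' best without Tanaka) − (others' welfare with Tanaka) = 302 − 281 = $21.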